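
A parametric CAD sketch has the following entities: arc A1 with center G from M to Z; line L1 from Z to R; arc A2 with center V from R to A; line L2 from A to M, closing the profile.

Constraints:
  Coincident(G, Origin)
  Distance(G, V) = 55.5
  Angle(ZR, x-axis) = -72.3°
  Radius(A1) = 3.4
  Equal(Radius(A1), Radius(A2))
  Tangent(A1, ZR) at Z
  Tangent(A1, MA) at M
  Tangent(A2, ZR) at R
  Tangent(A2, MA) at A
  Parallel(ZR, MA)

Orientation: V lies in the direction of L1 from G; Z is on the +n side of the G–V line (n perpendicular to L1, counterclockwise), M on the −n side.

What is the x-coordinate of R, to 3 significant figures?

20.1

The slot axis is L1's direction at -72.3°, so u = (cos -72.3°, sin -72.3°) = (0.304, -0.953) and n = (−sin -72.3°, cos -72.3°) = (0.953, 0.304). G is at the origin and V lies 55.5 along u from G, so V = 55.5·u = (16.9, -52.9). Tangency of A1 to both parallel lines with radius 3.4 puts Z and M at G ± 3.4·n: Z = (3.24, 1.03), M = (-3.24, -1.03). Equal radii place R and A the same way about V: R = V + 3.4·n = (20.1, -51.8), A = V − 3.4·n = (13.6, -53.9). So R.x = 20.1.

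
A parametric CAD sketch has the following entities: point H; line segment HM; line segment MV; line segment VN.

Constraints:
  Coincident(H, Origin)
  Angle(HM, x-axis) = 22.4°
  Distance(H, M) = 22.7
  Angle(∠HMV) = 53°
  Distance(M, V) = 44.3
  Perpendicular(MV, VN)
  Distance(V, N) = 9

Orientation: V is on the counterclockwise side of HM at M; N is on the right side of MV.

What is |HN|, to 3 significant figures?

40.9

H is at the origin; HM runs at 22.4° with length 22.7, so M = 22.7·(cos 22.4°, sin 22.4°) = (21.0, 8.65). ∠HMV = 53.0°, so MV runs at 22.4° + (180° − 53.0°) = 149° from the x-axis; with |MV| = 44.3, V = M + 44.3·(cos 149°, sin 149°) = (-17.1, 31.2). MV ⟂ VN; with |VN| = 9.0 on the right of MV, N = V + 9.0·(0.509, 0.861) = (-12.6, 38.9). Then |HN| = |N − H| = 40.9.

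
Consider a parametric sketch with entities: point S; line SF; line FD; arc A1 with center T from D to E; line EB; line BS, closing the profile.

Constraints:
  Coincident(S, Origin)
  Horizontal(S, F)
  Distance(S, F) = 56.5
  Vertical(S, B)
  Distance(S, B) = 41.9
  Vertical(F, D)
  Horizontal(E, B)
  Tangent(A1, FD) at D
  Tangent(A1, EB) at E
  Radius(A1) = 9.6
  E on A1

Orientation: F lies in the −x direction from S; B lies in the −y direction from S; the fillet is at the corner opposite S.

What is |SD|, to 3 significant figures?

65.1

The virtual corner opposite S is at (-56.5, -41.9). A1 meets FD tangentially, so TD is at right angles to FD and A1 meets EB tangentially, so TE is at right angles to EB, with radius 9.6, so the center T sits 9.6 in from both sides at T = (-46.9, -32.3). That places the tangent points at D = (-56.5, -32.3) on FD and E = (-46.9, -41.9) on EB. Then |SD| = |D − S| = 65.1.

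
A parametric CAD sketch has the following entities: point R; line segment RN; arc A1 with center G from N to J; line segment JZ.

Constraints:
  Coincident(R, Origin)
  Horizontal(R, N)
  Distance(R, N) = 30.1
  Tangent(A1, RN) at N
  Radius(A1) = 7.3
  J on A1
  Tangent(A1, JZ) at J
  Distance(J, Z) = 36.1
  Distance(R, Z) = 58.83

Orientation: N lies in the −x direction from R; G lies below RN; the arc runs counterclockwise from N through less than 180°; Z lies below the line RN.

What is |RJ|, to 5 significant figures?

37.960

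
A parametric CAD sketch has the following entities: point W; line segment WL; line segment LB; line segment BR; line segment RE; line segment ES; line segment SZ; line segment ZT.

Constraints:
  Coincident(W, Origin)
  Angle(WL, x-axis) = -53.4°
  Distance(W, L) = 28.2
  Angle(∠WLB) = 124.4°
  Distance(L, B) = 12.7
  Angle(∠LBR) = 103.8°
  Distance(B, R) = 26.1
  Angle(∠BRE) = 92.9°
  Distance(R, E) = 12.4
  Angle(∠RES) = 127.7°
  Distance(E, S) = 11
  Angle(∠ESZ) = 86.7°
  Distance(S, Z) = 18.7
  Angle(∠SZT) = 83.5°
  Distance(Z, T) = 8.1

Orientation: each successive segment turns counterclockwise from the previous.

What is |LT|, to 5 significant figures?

20.727

W is at the origin; WL runs at -53.4° with length 28.2, so L = (16.814, -22.639). ∠WLB = 124.4° gives LB at 2.2000° from the x-axis; with |LB| = 12.7, B = (29.504, -22.152). ∠LBR = 103.8° gives BR at 78.400° from the x-axis; with |BR| = 26.1, R = (34.752, 3.4150). ∠BRE = 92.9° gives RE at 165.50° from the x-axis; with |RE| = 12.4, E = (22.747, 6.5197). ∠RES = 127.7° gives ES at -142.20° from the x-axis; with |ES| = 11.0, S = (14.056, -0.22228). ∠ESZ = 86.7° gives SZ at -48.900° from the x-axis; with |SZ| = 18.7, Z = (26.348, -14.314). ∠SZT = 83.5° gives ZT at 47.600° from the x-axis; with |ZT| = 8.1, T = (31.810, -8.3324). Then |LT| = |T − L| = 20.727.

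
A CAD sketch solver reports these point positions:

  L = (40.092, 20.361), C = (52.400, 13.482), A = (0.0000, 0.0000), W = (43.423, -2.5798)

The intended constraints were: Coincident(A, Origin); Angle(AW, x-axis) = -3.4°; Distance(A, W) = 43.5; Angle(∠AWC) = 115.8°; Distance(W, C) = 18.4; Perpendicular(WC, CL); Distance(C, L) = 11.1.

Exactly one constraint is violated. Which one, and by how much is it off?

Distance(C, L) = 11.1 — off by 3.00.

A = (0.00, 0.00) ✓; AW at -3.400° ✓; |AW| = 43.50 ✓; ∠AWC = 115.8° ✓; |WC| = 18.40 ✓; ∠(WC, CL) = 90.00° ✓; |CL| = 14.10 ✗.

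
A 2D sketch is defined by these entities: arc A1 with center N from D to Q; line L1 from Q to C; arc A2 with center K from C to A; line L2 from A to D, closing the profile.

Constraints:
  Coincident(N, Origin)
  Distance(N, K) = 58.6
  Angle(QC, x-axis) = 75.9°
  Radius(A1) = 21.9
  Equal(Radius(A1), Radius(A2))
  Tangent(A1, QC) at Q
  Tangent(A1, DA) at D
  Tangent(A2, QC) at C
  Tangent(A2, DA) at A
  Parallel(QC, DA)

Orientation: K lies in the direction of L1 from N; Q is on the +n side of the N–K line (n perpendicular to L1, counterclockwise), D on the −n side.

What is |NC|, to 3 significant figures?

62.6

The slot axis is L1's direction at 75.9°, so u = (cos 75.9°, sin 75.9°) = (0.244, 0.970) and n = (−sin 75.9°, cos 75.9°) = (-0.970, 0.244). N is at the origin and K lies 58.6 along u from N, so K = 58.6·u = (14.3, 56.8). Tangency of A1 to both parallel lines with radius 21.9 puts Q and D at N ± 21.9·n: Q = (-21.2, 5.34), D = (21.2, -5.34). Equal radii place C and A the same way about K: C = K + 21.9·n = (-6.96, 62.2), A = K − 21.9·n = (35.5, 51.5). Then |NC| = |C − N| = 62.6.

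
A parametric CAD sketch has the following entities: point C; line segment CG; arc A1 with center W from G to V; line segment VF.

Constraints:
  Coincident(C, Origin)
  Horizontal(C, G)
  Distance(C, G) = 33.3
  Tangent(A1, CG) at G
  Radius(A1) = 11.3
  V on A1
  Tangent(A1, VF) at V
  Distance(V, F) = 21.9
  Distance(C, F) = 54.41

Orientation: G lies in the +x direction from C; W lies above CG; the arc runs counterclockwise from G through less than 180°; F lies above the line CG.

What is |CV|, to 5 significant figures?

46.252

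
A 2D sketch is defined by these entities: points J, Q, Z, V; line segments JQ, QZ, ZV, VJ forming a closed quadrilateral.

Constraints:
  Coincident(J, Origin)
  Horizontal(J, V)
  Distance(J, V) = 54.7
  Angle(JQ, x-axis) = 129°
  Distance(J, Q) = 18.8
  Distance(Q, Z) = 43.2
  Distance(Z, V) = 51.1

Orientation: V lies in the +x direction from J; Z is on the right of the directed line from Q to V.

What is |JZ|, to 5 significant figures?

24.895

J is at the origin; J and V share the same y with |JV| = 54.7 and V in +x, so V = (54.7, 0). JQ runs at 129.0° with |JQ| = 18.8, so Q = (-11.831, 14.610). Z is determined by |QZ| = 43.2 and |ZV| = 51.1 together: it lies at the intersection of circle(Q, 43.2) and circle(V, 51.1). With |QV| = 68.117, the foot of the radical line on QV is 28.590 from Q and the perpendicular offset is √(43.2² − 28.590²) = 32.386. Taking the right-of-QV solution: Z = (9.1468, -23.154).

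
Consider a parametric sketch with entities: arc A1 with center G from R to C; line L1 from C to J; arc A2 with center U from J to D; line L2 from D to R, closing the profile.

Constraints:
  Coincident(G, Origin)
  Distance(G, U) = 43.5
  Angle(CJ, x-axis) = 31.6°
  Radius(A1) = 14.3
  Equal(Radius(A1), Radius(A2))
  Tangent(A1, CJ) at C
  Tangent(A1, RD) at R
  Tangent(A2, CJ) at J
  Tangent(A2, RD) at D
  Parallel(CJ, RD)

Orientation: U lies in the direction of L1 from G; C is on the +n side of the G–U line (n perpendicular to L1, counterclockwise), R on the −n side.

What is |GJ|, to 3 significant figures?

45.8

The slot axis is L1's direction at 31.6°, so u = (cos 31.6°, sin 31.6°) = (0.852, 0.524) and n = (−sin 31.6°, cos 31.6°) = (-0.524, 0.852). G is at the origin and U lies 43.5 along u from G, so U = 43.5·u = (37.1, 22.8). Tangency of A1 to both parallel lines with radius 14.3 puts C and R at G ± 14.3·n: C = (-7.49, 12.2), R = (7.49, -12.2). Equal radii place J and D the same way about U: J = U + 14.3·n = (29.6, 35.0), D = U − 14.3·n = (44.5, 10.6). Then |GJ| = |J − G| = 45.8.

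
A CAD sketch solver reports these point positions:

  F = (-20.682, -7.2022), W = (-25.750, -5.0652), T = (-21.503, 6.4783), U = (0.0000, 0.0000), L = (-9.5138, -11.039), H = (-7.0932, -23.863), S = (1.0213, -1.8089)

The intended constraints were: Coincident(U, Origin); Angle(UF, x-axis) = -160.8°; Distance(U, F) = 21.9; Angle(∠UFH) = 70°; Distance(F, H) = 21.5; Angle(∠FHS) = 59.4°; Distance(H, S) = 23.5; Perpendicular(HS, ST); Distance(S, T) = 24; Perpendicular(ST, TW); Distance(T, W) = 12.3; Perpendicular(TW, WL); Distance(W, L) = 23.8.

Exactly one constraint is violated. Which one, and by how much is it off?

Distance(W, L) = 23.8 — off by 6.50.

U = (0.00, 0.00) ✓; UF at -160.8° ✓; |UF| = 21.90 ✓; ∠UFH = 70.00° ✓; |FH| = 21.50 ✓; ∠FHS = 59.40° ✓; |HS| = 23.50 ✓; ∠(HS, ST) = 90.00° ✓; |ST| = 24.00 ✓; ∠(ST, TW) = 90.00° ✓; |TW| = 12.30 ✓; ∠(TW, WL) = 90.00° ✓; |WL| = 17.30 ✗.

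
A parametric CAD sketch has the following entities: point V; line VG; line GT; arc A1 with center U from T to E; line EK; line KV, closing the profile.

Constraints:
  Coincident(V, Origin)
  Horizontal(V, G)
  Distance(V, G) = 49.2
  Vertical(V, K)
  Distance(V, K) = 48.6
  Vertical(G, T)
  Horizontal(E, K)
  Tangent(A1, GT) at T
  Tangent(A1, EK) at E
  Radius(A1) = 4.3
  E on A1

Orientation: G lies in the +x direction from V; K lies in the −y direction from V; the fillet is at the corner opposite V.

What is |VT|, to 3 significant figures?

66.2

The virtual corner opposite V is at (49.2, -48.6). The tangent condition forces UT to be normal to GT and tangency of A1 to EK means the radius UE is perpendicular to EK, with radius 4.3, so the center U sits 4.3 in from both sides at U = (44.9, -44.3). That places the tangent points at T = (49.2, -44.3) on GT and E = (44.9, -48.6) on EK. Then |VT| = |T − V| = 66.2.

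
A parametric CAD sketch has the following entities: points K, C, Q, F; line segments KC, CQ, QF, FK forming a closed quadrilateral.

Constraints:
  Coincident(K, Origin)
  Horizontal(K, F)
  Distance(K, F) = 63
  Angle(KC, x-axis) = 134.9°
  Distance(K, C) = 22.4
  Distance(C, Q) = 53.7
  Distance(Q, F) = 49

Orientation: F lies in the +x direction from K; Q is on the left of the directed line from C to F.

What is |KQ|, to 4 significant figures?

50.69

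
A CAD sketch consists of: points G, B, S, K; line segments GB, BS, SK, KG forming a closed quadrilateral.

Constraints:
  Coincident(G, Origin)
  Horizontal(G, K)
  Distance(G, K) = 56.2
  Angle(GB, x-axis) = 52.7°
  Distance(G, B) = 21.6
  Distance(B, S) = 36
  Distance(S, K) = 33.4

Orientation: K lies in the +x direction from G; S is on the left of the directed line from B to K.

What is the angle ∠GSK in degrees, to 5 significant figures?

73.140°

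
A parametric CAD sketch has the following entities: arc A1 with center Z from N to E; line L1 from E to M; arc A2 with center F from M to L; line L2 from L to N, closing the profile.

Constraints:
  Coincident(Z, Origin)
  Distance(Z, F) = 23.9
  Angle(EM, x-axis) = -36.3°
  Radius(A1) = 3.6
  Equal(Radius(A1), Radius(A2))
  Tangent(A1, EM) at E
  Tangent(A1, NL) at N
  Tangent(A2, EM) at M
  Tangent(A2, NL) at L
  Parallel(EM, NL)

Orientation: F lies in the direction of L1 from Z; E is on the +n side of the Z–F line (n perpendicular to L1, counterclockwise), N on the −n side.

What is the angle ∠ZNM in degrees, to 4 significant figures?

73.23°

The slot axis is L1's direction at -36.3°, so u = (cos -36.3°, sin -36.3°) = (0.8059, -0.5920) and n = (−sin -36.3°, cos -36.3°) = (0.5920, 0.8059). Z is at the origin and F lies 23.9 along u from Z, so F = 23.9·u = (19.26, -14.15). Tangency of A1 to both parallel lines with radius 3.6 puts E and N at Z ± 3.6·n: E = (2.131, 2.901), N = (-2.131, -2.901). Equal radii place M and L the same way about F: M = F + 3.6·n = (21.39, -11.25), L = F − 3.6·n = (17.13, -17.05). Then cos ∠ZNM = NZ·NM / (|NZ||NM|), giving 73.23°.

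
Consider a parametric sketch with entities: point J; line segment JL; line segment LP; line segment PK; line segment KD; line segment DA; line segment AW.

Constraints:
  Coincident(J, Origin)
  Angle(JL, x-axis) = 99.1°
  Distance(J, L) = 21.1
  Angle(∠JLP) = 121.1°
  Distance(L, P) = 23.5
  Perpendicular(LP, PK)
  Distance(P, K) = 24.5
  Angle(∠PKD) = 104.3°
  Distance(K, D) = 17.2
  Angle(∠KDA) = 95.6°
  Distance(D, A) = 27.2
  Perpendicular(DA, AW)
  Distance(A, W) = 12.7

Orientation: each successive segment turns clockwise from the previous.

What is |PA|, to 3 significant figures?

26.1

J is at the origin; JL runs at 99.1° with length 21.1, so L = (-3.34, 20.8). ∠JLP = 121.1° gives LP at 40.2° from the x-axis; with |LP| = 23.5, P = (14.6, 36.0). The perpendicularity gives PK at right angles to LP, so PK runs at -49.8°; with |PK| = 24.5, K = (30.4, 17.3). ∠PKD = 104.3° gives KD at -126° from the x-axis; with |KD| = 17.2, D = (20.4, 3.29). ∠KDA = 95.6° gives DA at 150° from the x-axis; with |DA| = 27.2, A = (-3.14, 16.8). Then |PA| = |A − P| = 26.1.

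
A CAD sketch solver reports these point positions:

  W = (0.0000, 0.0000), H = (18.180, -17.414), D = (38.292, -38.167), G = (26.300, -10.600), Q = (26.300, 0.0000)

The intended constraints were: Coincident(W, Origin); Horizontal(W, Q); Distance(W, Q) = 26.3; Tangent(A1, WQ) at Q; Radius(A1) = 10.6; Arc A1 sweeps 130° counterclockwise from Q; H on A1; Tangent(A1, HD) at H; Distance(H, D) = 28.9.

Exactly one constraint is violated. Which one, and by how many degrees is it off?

Tangent(A1, HD) at H — off by 4.10°.

W = (0.00, 0.00) ✓; W.y = 0.00, Q.y = 0.00 ✓; |WQ| = 26.30 ✓; ∠(GQ, QW) = 90.00° ✓; |GQ| = 10.60 ✓; bearing(G→H) − bearing(G→Q) = 130.0° ✓; |GH| = 10.60 ✓; ∠(GH, HD) = 85.90° ✗; |HD| = 28.90 ✓.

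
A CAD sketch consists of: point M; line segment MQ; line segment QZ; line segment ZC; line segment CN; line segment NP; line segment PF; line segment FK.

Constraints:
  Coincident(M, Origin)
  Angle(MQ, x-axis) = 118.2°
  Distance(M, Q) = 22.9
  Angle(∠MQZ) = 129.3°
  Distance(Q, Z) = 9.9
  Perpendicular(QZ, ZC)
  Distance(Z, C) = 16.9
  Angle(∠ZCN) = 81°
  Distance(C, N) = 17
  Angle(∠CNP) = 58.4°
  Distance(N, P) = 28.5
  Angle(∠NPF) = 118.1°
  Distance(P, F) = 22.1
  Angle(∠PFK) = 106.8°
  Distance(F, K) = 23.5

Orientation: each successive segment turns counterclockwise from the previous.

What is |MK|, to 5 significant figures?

49.596

∠NPF = 118.1° gives PF at -178.60° from the x-axis; with |PF| = 22.1, F = (-42.929, 29.146). ∠PFK = 106.8° gives FK at -105.40° from the x-axis; with |FK| = 23.5, K = (-49.169, 6.4900). Then |MK| = |K − M| = 49.596.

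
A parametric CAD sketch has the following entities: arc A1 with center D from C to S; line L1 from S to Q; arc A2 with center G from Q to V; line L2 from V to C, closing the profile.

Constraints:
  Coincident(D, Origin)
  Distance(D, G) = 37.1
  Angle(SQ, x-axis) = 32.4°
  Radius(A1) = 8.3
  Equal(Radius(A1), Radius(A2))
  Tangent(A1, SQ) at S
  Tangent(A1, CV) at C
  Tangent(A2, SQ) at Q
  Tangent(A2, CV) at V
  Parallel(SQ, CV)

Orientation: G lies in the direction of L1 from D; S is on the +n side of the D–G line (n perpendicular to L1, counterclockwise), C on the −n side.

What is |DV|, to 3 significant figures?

38.0

The slot axis is L1's direction at 32.4°, so u = (cos 32.4°, sin 32.4°) = (0.844, 0.536) and n = (−sin 32.4°, cos 32.4°) = (-0.536, 0.844). D is at the origin and G lies 37.1 along u from D, so G = 37.1·u = (31.3, 19.9). Tangency of A1 to both parallel lines with radius 8.3 puts S and C at D ± 8.3·n: S = (-4.45, 7.01), C = (4.45, -7.01). Equal radii place Q and V the same way about G: Q = G + 8.3·n = (26.9, 26.9), V = G − 8.3·n = (35.8, 12.9). Then |DV| = |V − D| = 38.0.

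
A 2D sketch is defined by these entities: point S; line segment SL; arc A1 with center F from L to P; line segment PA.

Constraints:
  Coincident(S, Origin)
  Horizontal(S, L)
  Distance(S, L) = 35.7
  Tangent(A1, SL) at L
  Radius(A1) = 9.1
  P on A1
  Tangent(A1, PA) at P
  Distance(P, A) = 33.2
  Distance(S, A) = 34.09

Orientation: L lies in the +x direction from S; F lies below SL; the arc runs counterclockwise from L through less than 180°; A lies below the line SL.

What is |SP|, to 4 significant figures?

28.30

S is at the origin; S and L share the same y with |SL| = 35.7 and L on the +x side, so L = (35.70, 0.000). The tangent condition forces FL to be normal to SL, so F = L + (0, -9.1) = (35.70, -9.100). Since FP ⟂ PA (tangency), |FA| = √(9.1² + 33.2²) = 34.42 regardless of where P sits on A1. So A lies on both circle(S, 34.09) and circle(F, 34.42); the below-SL intersection is A = (10.41, -32.46). P is the foot of the tangent from A: P = (27.98, -4.286).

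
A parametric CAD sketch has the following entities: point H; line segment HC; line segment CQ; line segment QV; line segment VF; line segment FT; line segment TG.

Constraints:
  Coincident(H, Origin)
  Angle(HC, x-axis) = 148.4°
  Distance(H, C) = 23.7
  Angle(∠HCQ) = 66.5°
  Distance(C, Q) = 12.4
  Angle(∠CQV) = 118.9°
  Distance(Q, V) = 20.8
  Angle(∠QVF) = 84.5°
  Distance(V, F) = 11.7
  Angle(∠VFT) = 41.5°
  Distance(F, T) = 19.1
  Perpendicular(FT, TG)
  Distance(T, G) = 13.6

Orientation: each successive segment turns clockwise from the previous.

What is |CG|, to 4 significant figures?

34.07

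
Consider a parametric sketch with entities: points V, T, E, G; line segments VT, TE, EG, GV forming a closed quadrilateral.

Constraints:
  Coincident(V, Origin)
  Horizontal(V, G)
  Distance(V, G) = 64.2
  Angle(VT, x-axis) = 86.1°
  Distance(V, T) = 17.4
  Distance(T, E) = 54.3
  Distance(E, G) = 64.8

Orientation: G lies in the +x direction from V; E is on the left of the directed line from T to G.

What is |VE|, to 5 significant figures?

69.039

Checks: |TE| = 54.30 ✓; |EG| = 64.80 ✓.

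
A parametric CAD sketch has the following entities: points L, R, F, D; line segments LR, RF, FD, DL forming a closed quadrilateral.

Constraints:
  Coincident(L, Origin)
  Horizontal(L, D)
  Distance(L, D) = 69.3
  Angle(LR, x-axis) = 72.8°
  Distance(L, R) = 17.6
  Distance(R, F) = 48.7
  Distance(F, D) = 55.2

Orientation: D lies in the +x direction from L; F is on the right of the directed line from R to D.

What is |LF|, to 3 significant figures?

36.4

Checks: |RF| = 48.70 ✓; |FD| = 55.20 ✓.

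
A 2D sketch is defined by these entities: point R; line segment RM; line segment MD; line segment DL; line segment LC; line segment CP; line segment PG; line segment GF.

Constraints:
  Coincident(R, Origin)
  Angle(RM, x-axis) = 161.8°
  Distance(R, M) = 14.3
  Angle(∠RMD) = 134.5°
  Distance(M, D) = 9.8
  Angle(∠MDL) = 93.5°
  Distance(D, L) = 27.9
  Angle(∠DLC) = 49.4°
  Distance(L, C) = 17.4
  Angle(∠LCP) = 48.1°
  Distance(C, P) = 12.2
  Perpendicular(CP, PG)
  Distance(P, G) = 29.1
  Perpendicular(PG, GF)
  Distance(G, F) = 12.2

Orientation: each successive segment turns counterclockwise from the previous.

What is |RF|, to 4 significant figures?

38.08

R is at the origin; RM runs at 161.8° with length 14.3, so M = (-13.58, 4.466). ∠RMD = 134.5° gives MD at -152.7° from the x-axis; with |MD| = 9.8, D = (-22.29, -0.02838). ∠MDL = 93.5° gives DL at -66.20° from the x-axis; with |DL| = 27.9, L = (-11.03, -25.56). ∠DLC = 49.4° gives LC at 64.40° from the x-axis; with |LC| = 17.4, C = (-3.516, -9.864). ∠LCP = 48.1° gives CP at -163.7° from the x-axis; with |CP| = 12.2, P = (-15.23, -13.29). The perpendicularity gives PG at right angles to CP, so PG runs at -73.70°; with |PG| = 29.1, G = (-7.058, -41.22). The perpendicularity gives GF at right angles to PG, so GF runs at 16.30°; with |GF| = 12.2, F = (4.652, -37.79). Then |RF| = |F − R| = 38.08.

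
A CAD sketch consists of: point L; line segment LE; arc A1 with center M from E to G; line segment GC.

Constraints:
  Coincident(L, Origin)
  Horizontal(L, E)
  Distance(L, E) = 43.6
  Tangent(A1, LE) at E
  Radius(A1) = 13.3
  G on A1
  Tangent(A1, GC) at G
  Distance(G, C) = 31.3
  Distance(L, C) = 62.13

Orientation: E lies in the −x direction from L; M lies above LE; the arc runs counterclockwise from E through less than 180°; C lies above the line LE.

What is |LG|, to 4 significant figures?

35.46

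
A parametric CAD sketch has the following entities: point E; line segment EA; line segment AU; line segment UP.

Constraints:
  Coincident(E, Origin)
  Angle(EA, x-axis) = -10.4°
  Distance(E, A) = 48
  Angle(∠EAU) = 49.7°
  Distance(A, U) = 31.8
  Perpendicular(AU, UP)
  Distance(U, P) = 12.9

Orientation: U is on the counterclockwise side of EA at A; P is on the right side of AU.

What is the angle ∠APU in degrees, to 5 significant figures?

67.920°

E is at the origin; EA runs at -10.4° with length 48.0, so A = 48.0·(cos -10.4°, sin -10.4°) = (47.211, -8.6649). ∠EAU = 49.7°, so AU runs at -10.4° + (180° − 49.7°) = 119.90° from the x-axis; with |AU| = 31.8, U = A + 31.8·(cos 119.90°, sin 119.90°) = (31.360, 18.902). AU is perpendicular to UP; with |UP| = 12.9 on the right of AU, P = U + 12.9·(0.86690, 0.49849) = (42.542, 25.333). Then cos ∠APU = PA·PU / (|PA||PU|), giving 67.920°.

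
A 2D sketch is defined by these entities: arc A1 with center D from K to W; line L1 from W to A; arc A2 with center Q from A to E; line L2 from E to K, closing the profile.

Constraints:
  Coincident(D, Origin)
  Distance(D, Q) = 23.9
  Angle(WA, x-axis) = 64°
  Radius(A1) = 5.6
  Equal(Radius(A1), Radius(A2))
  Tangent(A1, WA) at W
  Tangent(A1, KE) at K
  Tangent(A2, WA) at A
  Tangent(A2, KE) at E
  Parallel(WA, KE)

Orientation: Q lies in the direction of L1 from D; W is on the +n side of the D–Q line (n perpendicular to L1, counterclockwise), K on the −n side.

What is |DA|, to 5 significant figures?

24.547

Tangency of A1 to both parallel lines with radius 5.6 puts W and K at D ± 5.6·n: W = (-5.0332, 2.4549), K = (5.0332, -2.4549). Equal radii place A and E the same way about Q: A = Q + 5.6·n = (5.4438, 23.936), E = Q − 5.6·n = (15.510, 19.026). Then |DA| = |A − D| = 24.547.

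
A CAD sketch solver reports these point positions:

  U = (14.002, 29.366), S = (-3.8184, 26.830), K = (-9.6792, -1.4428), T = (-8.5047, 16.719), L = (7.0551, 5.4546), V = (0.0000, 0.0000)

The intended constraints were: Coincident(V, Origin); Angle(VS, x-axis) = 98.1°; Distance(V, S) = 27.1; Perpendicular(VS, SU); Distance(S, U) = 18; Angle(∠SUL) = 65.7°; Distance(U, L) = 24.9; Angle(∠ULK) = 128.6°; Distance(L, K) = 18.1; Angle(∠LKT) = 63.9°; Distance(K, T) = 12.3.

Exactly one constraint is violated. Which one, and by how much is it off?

Distance(K, T) = 12.3 — off by 5.90.

V = (0.00, 0.00) ✓; VS at 98.10° ✓; |VS| = 27.10 ✓; ∠(VS, SU) = 90.00° ✓; |SU| = 18.00 ✓; ∠SUL = 65.70° ✓; |UL| = 24.90 ✓; ∠ULK = 128.6° ✓; |LK| = 18.10 ✓; ∠LKT = 63.90° ✓; |KT| = 18.20 ✗.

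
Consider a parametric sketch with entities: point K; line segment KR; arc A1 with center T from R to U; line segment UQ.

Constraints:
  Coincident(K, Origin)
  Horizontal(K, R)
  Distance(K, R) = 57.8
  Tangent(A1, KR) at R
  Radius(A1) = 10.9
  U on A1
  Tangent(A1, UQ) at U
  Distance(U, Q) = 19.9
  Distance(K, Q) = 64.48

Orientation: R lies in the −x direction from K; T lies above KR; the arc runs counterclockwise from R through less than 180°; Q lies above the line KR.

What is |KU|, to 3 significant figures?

50.0

Checks: |TU| = 10.90 ✓; ∠(TU, UQ) = 90.00° ✓; |UQ| = 19.90 ✓; |KQ| = 64.48 ✓.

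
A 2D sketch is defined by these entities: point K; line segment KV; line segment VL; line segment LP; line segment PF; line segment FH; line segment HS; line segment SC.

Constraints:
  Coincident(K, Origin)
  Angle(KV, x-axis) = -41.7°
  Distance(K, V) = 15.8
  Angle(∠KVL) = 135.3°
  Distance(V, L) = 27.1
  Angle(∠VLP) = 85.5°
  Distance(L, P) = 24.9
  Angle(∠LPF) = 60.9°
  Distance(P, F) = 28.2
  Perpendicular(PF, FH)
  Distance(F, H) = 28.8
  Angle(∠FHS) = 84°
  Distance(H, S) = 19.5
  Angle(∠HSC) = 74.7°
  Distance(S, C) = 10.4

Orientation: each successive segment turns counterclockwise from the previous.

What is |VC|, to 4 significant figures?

24.39

K is at the origin; KV runs at -41.7° with length 15.8, so V = (11.80, -10.51). ∠KVL = 135.3° gives VL at 3.000° from the x-axis; with |VL| = 27.1, L = (38.86, -9.092). ∠VLP = 85.5° gives LP at 97.50° from the x-axis; with |LP| = 24.9, P = (35.61, 15.59). ∠LPF = 60.9° gives PF at -143.4° from the x-axis; with |PF| = 28.2, F = (12.97, -1.219). PF ⟂ FH, so FH runs at -53.40°; with |FH| = 28.8, H = (30.14, -24.34). ∠FHS = 84.0° gives HS at 42.60° from the x-axis; with |HS| = 19.5, S = (44.50, -11.14). ∠HSC = 74.7° gives SC at 147.9° from the x-axis; with |SC| = 10.4, C = (35.69, -5.614). Then |VC| = |C − V| = 24.39.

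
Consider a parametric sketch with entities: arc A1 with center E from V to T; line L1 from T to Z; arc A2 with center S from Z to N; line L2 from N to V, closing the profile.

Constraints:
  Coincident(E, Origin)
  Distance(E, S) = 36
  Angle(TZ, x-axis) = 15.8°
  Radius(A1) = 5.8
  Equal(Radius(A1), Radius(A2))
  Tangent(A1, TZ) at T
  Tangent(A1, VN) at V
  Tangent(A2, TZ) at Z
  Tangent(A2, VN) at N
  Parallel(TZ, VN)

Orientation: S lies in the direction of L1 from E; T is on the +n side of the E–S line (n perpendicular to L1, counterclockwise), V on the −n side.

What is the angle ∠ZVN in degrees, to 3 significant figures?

17.9°

The slot axis is L1's direction at 15.8°, so u = (cos 15.8°, sin 15.8°) = (0.962, 0.272) and n = (−sin 15.8°, cos 15.8°) = (-0.272, 0.962). E is at the origin and S lies 36.0 along u from E, so S = 36.0·u = (34.6, 9.80). Tangency of A1 to both parallel lines with radius 5.8 puts T and V at E ± 5.8·n: T = (-1.58, 5.58), V = (1.58, -5.58). Equal radii place Z and N the same way about S: Z = S + 5.8·n = (33.1, 15.4), N = S − 5.8·n = (36.2, 4.22). Then cos ∠ZVN = VZ·VN / (|VZ||VN|), giving 17.9°.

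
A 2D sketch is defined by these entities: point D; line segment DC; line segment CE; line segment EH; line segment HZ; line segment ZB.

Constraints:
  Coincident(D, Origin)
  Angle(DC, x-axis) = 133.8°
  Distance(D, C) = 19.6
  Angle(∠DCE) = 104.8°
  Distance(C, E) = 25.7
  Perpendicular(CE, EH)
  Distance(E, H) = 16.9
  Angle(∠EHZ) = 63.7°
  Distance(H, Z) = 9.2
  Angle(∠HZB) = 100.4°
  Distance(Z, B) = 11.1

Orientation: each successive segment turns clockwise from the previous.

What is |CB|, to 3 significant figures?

20.6

D is at the origin; DC runs at 133.8° with length 19.6, so C = (-13.6, 14.1). ∠DCE = 104.8° gives CE at 58.6° from the x-axis; with |CE| = 25.7, E = (-0.176, 36.1). CE ⟂ EH, so EH runs at -31.4°; with |EH| = 16.9, H = (14.2, 27.3). ∠EHZ = 63.7° gives HZ at -148° from the x-axis; with |HZ| = 9.2, Z = (6.47, 22.4). ∠HZB = 100.4° gives ZB at 133° from the x-axis; with |ZB| = 11.1, B = (-1.06, 30.5). Then |CB| = |B − C| = 20.6.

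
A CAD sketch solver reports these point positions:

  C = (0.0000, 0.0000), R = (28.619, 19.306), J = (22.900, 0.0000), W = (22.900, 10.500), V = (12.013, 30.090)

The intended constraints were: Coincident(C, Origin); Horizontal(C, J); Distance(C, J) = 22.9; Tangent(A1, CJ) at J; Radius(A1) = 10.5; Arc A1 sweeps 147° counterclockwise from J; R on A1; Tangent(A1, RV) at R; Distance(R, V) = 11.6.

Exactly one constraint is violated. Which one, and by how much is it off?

Distance(R, V) = 11.6 — off by 8.20.

C = (0.00, 0.00) ✓; C.y = 0.00, J.y = 0.00 ✓; |CJ| = 22.90 ✓; ∠(WJ, JC) = 90.00° ✓; |WJ| = 10.50 ✓; bearing(W→R) − bearing(W→J) = 147.0° ✓; |WR| = 10.50 ✓; ∠(WR, RV) = 90.00° ✓; |RV| = 19.80 ✗.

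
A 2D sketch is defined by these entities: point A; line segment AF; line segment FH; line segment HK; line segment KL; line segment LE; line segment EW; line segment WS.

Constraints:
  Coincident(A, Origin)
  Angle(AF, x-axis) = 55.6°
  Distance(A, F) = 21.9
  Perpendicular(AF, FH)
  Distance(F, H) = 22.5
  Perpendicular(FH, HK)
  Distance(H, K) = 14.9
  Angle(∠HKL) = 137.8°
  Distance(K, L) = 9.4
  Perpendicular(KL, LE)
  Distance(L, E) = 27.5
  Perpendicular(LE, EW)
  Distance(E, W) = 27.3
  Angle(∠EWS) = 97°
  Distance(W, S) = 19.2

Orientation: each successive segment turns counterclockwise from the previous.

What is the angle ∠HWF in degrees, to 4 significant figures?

66.43°

A is at the origin; AF runs at 55.6° with length 21.9, so F = (12.37, 18.07). The perpendicularity gives FH at right angles to AF, so FH runs at 145.6°; with |FH| = 22.5, H = (-6.192, 30.78). FH ⟂ HK, so HK runs at -124.4°; with |HK| = 14.9, K = (-14.61, 18.49). ∠HKL = 137.8° gives KL at -82.20° from the x-axis; with |KL| = 9.4, L = (-13.33, 9.175). KL is perpendicular to LE, so LE runs at 7.800°; with |LE| = 27.5, E = (13.91, 12.91). LE ⟂ EW, so EW runs at 97.80°; with |EW| = 27.3, W = (10.21, 39.95). Then cos ∠HWF = WH·WF / (|WH||WF|), giving 66.43°.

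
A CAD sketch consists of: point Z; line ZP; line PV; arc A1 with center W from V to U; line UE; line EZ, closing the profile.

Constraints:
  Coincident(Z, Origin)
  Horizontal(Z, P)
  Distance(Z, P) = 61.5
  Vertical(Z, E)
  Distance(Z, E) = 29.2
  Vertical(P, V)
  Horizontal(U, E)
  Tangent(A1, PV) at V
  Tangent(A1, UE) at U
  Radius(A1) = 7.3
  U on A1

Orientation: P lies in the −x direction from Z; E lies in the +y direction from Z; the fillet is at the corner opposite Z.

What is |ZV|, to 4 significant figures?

65.28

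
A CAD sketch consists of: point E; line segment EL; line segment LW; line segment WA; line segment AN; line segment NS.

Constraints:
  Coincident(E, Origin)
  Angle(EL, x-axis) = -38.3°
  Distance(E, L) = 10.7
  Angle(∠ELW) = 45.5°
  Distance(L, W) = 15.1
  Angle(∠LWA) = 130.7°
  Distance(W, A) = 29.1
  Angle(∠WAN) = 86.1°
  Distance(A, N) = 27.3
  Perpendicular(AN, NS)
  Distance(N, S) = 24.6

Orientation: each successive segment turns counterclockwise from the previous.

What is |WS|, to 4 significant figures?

25.71

E is at the origin; EL runs at -38.3° with length 10.7, so L = (8.397, -6.632). ∠ELW = 45.5° gives LW at 96.20° from the x-axis; with |LW| = 15.1, W = (6.766, 8.380). ∠LWA = 130.7° gives WA at 145.5° from the x-axis; with |WA| = 29.1, A = (-17.22, 24.86). ∠WAN = 86.1° gives AN at -120.6° from the x-axis; with |AN| = 27.3, N = (-31.11, 1.364). AN is perpendicular to NS, so NS runs at -30.60°; with |NS| = 24.6, S = (-9.938, -11.16). Then |WS| = |S − W| = 25.71.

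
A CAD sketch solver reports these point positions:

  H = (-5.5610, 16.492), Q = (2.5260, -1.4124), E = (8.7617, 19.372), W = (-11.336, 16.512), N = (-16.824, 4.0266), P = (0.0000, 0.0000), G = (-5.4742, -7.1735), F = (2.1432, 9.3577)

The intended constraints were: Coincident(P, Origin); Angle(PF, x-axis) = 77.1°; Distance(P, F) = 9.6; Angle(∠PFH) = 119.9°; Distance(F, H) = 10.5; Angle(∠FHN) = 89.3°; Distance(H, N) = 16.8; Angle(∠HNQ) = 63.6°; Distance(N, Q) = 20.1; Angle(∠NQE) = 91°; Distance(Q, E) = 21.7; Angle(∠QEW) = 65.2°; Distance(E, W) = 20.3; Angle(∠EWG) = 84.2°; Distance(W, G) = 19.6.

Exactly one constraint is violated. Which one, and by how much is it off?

Distance(W, G) = 19.6 — off by 4.80.

P = (0.00, 0.00) ✓; PF at 77.10° ✓; |PF| = 9.600 ✓; ∠PFH = 119.9° ✓; |FH| = 10.50 ✓; ∠FHN = 89.30° ✓; |HN| = 16.80 ✓; ∠HNQ = 63.60° ✓; |NQ| = 20.10 ✓; ∠NQE = 91.00° ✓; |QE| = 21.70 ✓; ∠QEW = 65.20° ✓; |EW| = 20.30 ✓; ∠EWG = 84.20° ✓; |WG| = 24.40 ✗.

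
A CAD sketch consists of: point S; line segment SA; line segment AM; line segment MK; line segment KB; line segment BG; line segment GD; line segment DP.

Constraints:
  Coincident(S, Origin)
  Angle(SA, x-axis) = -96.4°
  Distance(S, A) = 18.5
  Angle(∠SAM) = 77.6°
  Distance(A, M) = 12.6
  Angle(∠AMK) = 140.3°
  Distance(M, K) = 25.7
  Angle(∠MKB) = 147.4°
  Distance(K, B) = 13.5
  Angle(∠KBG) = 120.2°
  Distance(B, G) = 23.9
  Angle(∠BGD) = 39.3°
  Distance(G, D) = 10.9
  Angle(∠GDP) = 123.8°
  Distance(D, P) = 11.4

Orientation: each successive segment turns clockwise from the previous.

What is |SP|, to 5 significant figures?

29.427

∠BGD = 39.3° gives GD at -111.60° from the x-axis; with |GD| = 10.9, D = (-10.288, 22.575). ∠GDP = 123.8° gives DP at -167.80° from the x-axis; with |DP| = 11.4, P = (-21.431, 20.166). Then |SP| = |P − S| = 29.427.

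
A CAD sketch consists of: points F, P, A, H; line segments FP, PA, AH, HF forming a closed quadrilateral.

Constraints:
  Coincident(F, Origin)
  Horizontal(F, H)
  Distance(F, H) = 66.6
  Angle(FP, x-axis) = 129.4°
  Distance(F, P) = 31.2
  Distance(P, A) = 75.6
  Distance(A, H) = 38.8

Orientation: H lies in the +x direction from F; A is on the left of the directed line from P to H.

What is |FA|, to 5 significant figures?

66.001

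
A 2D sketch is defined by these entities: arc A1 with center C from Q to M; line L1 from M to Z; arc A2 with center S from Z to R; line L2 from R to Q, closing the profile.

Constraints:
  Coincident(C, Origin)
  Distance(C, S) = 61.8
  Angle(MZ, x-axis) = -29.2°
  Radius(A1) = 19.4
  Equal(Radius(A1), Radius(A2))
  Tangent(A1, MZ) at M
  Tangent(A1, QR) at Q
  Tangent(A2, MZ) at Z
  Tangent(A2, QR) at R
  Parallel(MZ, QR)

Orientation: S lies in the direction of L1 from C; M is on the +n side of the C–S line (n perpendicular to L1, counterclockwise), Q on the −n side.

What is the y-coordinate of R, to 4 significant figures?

-47.08

The slot axis is L1's direction at -29.2°, so u = (cos -29.2°, sin -29.2°) = (0.8729, -0.4879) and n = (−sin -29.2°, cos -29.2°) = (0.4879, 0.8729). C is at the origin and S lies 61.8 along u from C, so S = 61.8·u = (53.95, -30.15). Tangency of A1 to both parallel lines with radius 19.4 puts M and Q at C ± 19.4·n: M = (9.464, 16.93), Q = (-9.464, -16.93). Equal radii place Z and R the same way about S: Z = S + 19.4·n = (63.41, -13.22), R = S − 19.4·n = (44.48, -47.08). So R.y = -47.08.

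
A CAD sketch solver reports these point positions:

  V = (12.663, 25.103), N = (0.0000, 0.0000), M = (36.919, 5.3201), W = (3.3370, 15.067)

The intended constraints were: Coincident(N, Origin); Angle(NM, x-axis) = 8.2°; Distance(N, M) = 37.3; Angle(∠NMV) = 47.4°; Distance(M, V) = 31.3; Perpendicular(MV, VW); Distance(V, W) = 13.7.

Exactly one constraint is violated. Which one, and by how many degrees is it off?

Perpendicular(MV, VW) — off by 3.70°.

N = (0.00, 0.00) ✓; NM at 8.200° ✓; |NM| = 37.30 ✓; ∠NMV = 47.40° ✓; |MV| = 31.30 ✓; ∠(MV, VW) = 86.30° ✗; |VW| = 13.70 ✓.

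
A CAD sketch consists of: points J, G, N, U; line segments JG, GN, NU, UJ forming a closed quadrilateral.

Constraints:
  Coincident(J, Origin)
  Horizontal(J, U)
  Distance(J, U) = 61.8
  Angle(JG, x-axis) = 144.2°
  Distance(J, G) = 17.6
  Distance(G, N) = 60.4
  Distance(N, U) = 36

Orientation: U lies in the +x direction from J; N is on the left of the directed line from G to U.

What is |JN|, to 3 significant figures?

52.4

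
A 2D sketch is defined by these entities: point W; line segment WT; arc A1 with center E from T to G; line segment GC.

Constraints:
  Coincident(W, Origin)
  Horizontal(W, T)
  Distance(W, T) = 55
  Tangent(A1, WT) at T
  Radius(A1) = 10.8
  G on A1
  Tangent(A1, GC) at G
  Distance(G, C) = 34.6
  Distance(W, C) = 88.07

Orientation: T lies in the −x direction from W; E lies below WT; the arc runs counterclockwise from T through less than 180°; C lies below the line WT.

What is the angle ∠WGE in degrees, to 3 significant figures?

31.3°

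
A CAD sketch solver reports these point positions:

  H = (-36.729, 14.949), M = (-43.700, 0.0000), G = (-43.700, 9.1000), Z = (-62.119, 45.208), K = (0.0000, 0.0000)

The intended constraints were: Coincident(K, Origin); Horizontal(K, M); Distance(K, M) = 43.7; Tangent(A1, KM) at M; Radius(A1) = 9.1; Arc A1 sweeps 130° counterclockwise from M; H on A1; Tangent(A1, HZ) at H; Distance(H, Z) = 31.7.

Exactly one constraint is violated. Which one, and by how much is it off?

Distance(H, Z) = 31.7 — off by 7.80.

K = (0.00, 0.00) ✓; K.y = 0.00, M.y = 0.00 ✓; |KM| = 43.70 ✓; ∠(GM, MK) = 90.00° ✓; |GM| = 9.100 ✓; bearing(G→H) − bearing(G→M) = 130.0° ✓; |GH| = 9.100 ✓; ∠(GH, HZ) = 90.00° ✓; |HZ| = 39.50 ✗.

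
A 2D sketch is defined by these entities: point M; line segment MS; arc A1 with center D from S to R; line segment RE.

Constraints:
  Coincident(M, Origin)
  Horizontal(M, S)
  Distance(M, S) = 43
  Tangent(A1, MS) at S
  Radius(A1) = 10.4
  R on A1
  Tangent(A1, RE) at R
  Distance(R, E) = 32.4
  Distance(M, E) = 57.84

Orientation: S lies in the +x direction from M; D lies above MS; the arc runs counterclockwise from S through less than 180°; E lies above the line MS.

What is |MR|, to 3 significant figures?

54.4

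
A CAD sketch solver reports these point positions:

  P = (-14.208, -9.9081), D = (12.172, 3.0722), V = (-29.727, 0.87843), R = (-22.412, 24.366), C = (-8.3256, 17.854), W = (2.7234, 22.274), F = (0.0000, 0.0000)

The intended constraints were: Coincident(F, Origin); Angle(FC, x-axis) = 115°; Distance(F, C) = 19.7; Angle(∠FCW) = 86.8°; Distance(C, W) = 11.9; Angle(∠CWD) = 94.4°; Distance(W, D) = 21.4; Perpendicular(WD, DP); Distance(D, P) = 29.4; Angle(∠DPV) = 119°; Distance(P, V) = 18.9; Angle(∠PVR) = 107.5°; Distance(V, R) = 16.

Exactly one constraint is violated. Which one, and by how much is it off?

Distance(V, R) = 16 — off by 8.60.

F = (0.00, 0.00) ✓; FC at 115.0° ✓; |FC| = 19.70 ✓; ∠FCW = 86.80° ✓; |CW| = 11.90 ✓; ∠CWD = 94.40° ✓; |WD| = 21.40 ✓; ∠(WD, DP) = 90.00° ✓; |DP| = 29.40 ✓; ∠DPV = 119.0° ✓; |PV| = 18.90 ✓; ∠PVR = 107.5° ✓; |VR| = 24.60 ✗.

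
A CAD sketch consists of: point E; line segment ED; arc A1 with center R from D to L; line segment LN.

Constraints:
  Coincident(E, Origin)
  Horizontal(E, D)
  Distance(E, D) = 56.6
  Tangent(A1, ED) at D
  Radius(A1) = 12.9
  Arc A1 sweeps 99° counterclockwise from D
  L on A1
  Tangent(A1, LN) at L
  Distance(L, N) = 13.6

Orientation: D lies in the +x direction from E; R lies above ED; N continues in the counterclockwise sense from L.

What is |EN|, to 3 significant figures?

72.9

E is at the origin; ED is horizontal with |ED| = 56.6 and D on the +x side, so D = (56.6, 0.00). Since A1 is tangent to ED there, RD ⟂ ED, so R = D + (0, 12.9) = (56.6, 12.9). On A1, D sits at bearing -90° from R; a 99° counterclockwise sweep puts L at bearing 9°, so L = R + 12.9·(cos 9°, sin 9°) = (69.3, 14.9). Since A1 is tangent to LN there, RL ⟂ LN, so LN runs along (−sin 9°, cos 9°); with |LN| = 13.6, N = (67.2, 28.4). Then |EN| = |N − E| = 72.9.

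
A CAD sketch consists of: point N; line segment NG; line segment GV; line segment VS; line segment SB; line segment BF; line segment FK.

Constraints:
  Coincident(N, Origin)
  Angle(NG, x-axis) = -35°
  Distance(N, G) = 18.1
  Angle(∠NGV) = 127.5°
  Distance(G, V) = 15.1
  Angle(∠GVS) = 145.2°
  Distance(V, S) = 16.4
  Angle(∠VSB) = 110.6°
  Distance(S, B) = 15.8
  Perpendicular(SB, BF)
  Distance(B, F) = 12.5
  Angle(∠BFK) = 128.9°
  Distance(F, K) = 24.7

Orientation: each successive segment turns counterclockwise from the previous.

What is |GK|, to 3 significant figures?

2.40

N is at the origin; NG runs at -35.0° with length 18.1, so G = (14.8, -10.4). ∠NGV = 127.5° gives GV at 17.5° from the x-axis; with |GV| = 15.1, V = (29.2, -5.84). ∠GVS = 145.2° gives VS at 52.3° from the x-axis; with |VS| = 16.4, S = (39.3, 7.13). ∠VSB = 110.6° gives SB at 122° from the x-axis; with |SB| = 15.8, B = (31.0, 20.6). SB is perpendicular to BF, so BF runs at -148°; with |BF| = 12.5, F = (20.3, 14.0). ∠BFK = 128.9° gives FK at -97.2° from the x-axis; with |FK| = 24.7, K = (17.2, -10.5). Then |GK| = |K − G| = 2.40.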